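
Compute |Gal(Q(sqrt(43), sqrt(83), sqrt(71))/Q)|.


The 3 square roots of distinct primes are multiplicatively independent over Q,
so [K:Q] = 2^3 and Gal(K/Q) is isomorphic to (Z/2Z)^3.
|Gal| = 2^3 = 8

8


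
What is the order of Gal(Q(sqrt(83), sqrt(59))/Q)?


The 2 square roots of distinct primes are multiplicatively independent over Q,
so [K:Q] = 2^2 and Gal(K/Q) is isomorphic to (Z/2Z)^2.
|Gal| = 2^2 = 4

4


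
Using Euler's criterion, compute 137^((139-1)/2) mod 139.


p = 139 is prime and the exponent is (p-1)/2 = 69, so by Euler's criterion 137^69 = (137/139) = +1 or -1 mod 139.
Compute by square-and-multiply:
  69 = 64 + 4 + 1 (binary 1000101)
  Repeated squaring mod 139: 137^1 = 137, 137^2 = 4, 137^4 = 16, 137^8 = 117, 137^16 = 67, 137^32 = 41, 137^64 = 13
  137^69 = 137^64 * 137^4 * 137^1 = 13 * 16 * 137 mod 139
    13 * 16 = 208 = 69 mod 139
    69 * 137 = 9453 = 1 mod 139
  137^69 = 1 mod 139
Result 1: 137 is a quadratic residue mod 139.
137^69 mod 139 = 1

1


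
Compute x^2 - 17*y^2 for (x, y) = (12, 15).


x^2 - d*y^2
= 12^2 - 17*15^2
= 144 - 3825
= -3681

-3681


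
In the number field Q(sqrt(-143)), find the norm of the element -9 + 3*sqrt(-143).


N(a + b*sqrt(d)) = a^2 - d*b^2
= (-9)^2 - (-143)*(3)^2
= 81 + 1287
= 1368

1368


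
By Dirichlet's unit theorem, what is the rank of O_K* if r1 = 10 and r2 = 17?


By Dirichlet's unit theorem:
rank = r1 + r2 - 1
= 10 + 17 - 1
= 26

26


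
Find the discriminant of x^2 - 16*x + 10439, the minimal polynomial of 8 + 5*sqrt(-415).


The element 8 + 5*sqrt(-415) has minimal polynomial:
x^2 - 16*x + 10439
Discriminant = (-16)^2 - 4*(10439)
= 256 - 41756
= -41500

-41500


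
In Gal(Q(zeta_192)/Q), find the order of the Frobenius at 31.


The Frobenius at p in Gal(Q(zeta_n)/Q) = (Z/nZ)* is the class of p, so its order is ord_192(31), the smallest k >= 1 with 31^k = 1 mod 192.
n = 192 = 2^6 * 3, phi(192) = 64; the order divides phi(n).
Divisors of 64: 1, 2, 4, 8, 16, 32, 64
Repeated squaring mod 192: 31^1 = 31, 31^2 = 1, 31^4 = 1, 31^8 = 1, 31^16 = 1, 31^32 = 1, 31^64 = 1
Test divisors in increasing order:
  k=1: 31^1 = 31 mod 192
  k=2: 31^2 = 1 mod 192  <- first divisor giving 1
Order = 2

2


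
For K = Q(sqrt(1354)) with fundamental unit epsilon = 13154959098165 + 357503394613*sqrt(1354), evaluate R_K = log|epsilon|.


epsilon = 13154959098165 + 357503394613*sqrt(1354)
= 2.6310e+13
R = ln(2.6310e+13)
= 30.9010

30.9010


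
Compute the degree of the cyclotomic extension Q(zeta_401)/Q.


The degree equals Euler's totient phi(401).
401 = 401
phi(401) = 400

400


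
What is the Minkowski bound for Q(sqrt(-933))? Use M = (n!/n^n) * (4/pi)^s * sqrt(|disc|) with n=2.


d = -933, d mod 4 = 3, so disc(K) = 4d = -3732; |disc(K)| = 3732
Imaginary quadratic field, so n = 2, s = r2 = 1, r1 = 0
M = (n!/n^n) * (4/pi)^s * sqrt(|disc(K)|) = (2!/2^2) * (4/pi)^1 * sqrt(3732)
= 0.5 * 1.273240 * 61.090097
= 38.8912

38.8912


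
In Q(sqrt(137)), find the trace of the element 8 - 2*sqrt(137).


Tr(a + b*sqrt(d)) = (a + b*sqrt(d)) + (a - b*sqrt(d)) = 2a
= 2 * (8)
= 16

16


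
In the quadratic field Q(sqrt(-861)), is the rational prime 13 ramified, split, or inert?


K = Q(sqrt(-861)). Since d mod 4 = 3, disc(K) = -3444.
Check p | disc: -3444 mod 13 = 1.
p does not divide disc. Compute Legendre symbol (d/p):
10^((13-1)/2) mod 13 = 1
(d/p) = 1, so p splits: (p) = P*P' with e=1, f=1, g=2.
Therefore p is split.

split


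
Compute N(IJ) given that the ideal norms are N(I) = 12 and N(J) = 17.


N(IJ) = N(I) * N(J)
= 12 * 17
= 204

204


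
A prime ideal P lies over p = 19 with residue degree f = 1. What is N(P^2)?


N(P^a) = p^(a*f)
= 19^(2*1)
= 19^2
= 361

361


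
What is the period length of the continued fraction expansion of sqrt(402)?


Run the CF algorithm for sqrt(402).
a_0 = floor(sqrt(402)) = 20; set m_0=0, q_0=1.
Recurrence: m' = q*a - m,  q' = (d - m'^2)/q,  a' = floor((a_0 + m')/q').
  step 1: m=20, q=2, a=20
  step 2: m=20, q=1, a=40
a_2 = 2*a_0 = 40, so the period closes here.
sqrt(402) = [20; 20, 40]
Period length = 2

2


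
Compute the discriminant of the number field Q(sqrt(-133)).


For K = Q(sqrt(d)) with d squarefree: disc(K) = d if d = 1 mod 4, and disc(K) = 4d if d = 2 or 3 mod 4.
Here d = -133, and d mod 4 = 3.
d = 3 mod 4, not 1 (O_K = Z[sqrt(d)]), so disc(K) = 4d = 4 * (-133) = -532

-532


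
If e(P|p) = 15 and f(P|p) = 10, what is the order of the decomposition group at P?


|D_P| = e * f
= 15 * 10
= 150

150


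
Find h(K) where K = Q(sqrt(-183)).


K = Q(sqrt(-183)). d mod 4 = 1, so D = disc(K) = d = -183
h(K) equals the number of primitive reduced positive-definite forms (a, b, c) = a*x^2 + b*x*y + c*y^2 with b^2 - 4ac = D,
where reduced means |b| <= a <= c, with b >= 0 whenever |b| = a or a = c, and primitive means gcd(a, b, c) = 1.
Reduced forces 3a^2 <= |D| = 183, so 1 <= a <= 7; b must have the parity of D, and c = (b^2 - D)/(4a) must be an integer >= a.
Enumerate a = 1..7, b in [-a, a]:
  a=1: (1, 1, 46)  [1]
  a=2: (2, -1, 23), (2, 1, 23)  [2]
  a=3: (3, 3, 16)  [1]
  a=4: (4, -3, 12), (4, 3, 12)  [2]
  a=5: none
  a=6: (6, -3, 8), (6, 3, 8)  [2]
  a=7: none
Total reduced forms: 1 + 2 + 1 + 2 + 2 = 8
h = 8

8


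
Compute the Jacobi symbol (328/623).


Compute (328/623) via quadratic reciprocity:
  pull out 2: (2/623) = +1  (since 623 mod 8 = 7)
  pull out 2: (2/623) = +1  (since 623 mod 8 = 7)
  pull out 2: (2/623) = +1  (since 623 mod 8 = 7)
  reciprocity: (41/623) -> +(623/41)
  reduce: (8/41)
  pull out 2: (2/41) = +1  (since 41 mod 8 = 1)
  pull out 2: (2/41) = +1  (since 41 mod 8 = 1)
  pull out 2: (2/41) = +1  (since 41 mod 8 = 1)
  (1/41) = 1
Product of signs = 1

1


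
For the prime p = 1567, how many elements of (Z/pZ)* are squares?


For prime p, the number of non-zero quadratic residues is (p-1)/2.
= (1567-1)/2
= 783

783


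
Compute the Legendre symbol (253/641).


p = 641 is prime, so compute (253/641) with the reciprocity algorithm (Jacobi-symbol steps: pull out 2s via (2/n), flip via reciprocity, reduce):
  reciprocity: (253/641) -> +(641/253)
  reduce: (135/253)
  reciprocity: (135/253) -> +(253/135)
  reduce: (118/135)
  pull out 2: (2/135) = +1  (since 135 mod 8 = 7)
  reciprocity: (59/135) -> -(135/59)
  reduce: (17/59)
  reciprocity: (17/59) -> +(59/17)
  reduce: (8/17)
  pull out 2: (2/17) = +1  (since 17 mod 8 = 1)
  pull out 2: (2/17) = +1  (since 17 mod 8 = 1)
  pull out 2: (2/17) = +1  (since 17 mod 8 = 1)
  (1/17) = 1
Product of signs = -1
(253/641) = -1

-1


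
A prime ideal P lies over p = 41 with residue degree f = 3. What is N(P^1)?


N(P^a) = p^(a*f)
= 41^(1*3)
= 41^3
= 68921

68921


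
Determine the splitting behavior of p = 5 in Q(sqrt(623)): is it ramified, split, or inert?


K = Q(sqrt(623)). Since d mod 4 = 3, disc(K) = 2492.
Check p | disc: 2492 mod 5 = 2.
p does not divide disc. Compute Legendre symbol (d/p):
3^((5-1)/2) mod 5 = -1
(d/p) = -1, so p is inert: (p) stays prime with e=1, f=2, g=1.
Therefore p is inert.

inert


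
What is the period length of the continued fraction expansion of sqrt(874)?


Run the CF algorithm for sqrt(874).
a_0 = floor(sqrt(874)) = 29; set m_0=0, q_0=1.
Recurrence: m' = q*a - m,  q' = (d - m'^2)/q,  a' = floor((a_0 + m')/q').
  step 1: m=29, q=33, a=1
  step 2: m=4, q=26, a=1
  step 3: m=22, q=15, a=3
  step 4: m=23, q=23, a=2
  step 5: m=23, q=15, a=3
  step 6: m=22, q=26, a=1
  step 7: m=4, q=33, a=1
  step 8: m=29, q=1, a=58
a_8 = 2*a_0 = 58, so the period closes here.
sqrt(874) = [29; 1, 1, 3, 2, 3, 1, 1, 58]
Period length = 8

8


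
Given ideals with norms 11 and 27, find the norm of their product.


N(IJ) = N(I) * N(J)
= 11 * 27
= 297

297


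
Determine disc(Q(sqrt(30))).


For K = Q(sqrt(d)) with d squarefree: disc(K) = d if d = 1 mod 4, and disc(K) = 4d if d = 2 or 3 mod 4.
Here d = 30, and d mod 4 = 2.
d = 2 mod 4, not 1 (O_K = Z[sqrt(d)]), so disc(K) = 4d = 4 * (30) = 120

120


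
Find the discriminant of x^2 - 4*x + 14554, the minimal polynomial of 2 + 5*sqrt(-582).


The element 2 + 5*sqrt(-582) has minimal polynomial:
x^2 - 4*x + 14554
Discriminant = (-4)^2 - 4*(14554)
= 16 - 58216
= -58200

-58200


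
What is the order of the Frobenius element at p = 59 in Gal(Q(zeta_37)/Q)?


The Frobenius at p in Gal(Q(zeta_n)/Q) = (Z/nZ)* is the class of p, so its order is ord_37(59), the smallest k >= 1 with 59^k = 1 mod 37.
n = 37 = 37, phi(37) = 36; the order divides phi(n).
Divisors of 36: 1, 2, 3, 4, 6, 9, 12, 18, 36
Repeated squaring mod 37: 59^1 = 22, 59^2 = 3, 59^4 = 9, 59^8 = 7, 59^16 = 12, 59^32 = 33
Test divisors in increasing order:
  k=1: 59^1 = 22 mod 37
  k=2: 59^2 = 3 mod 37
  k=3: 59^3 = 3 * 22 = 29 mod 37
  k=4: 59^4 = 9 mod 37
  k=6: 59^6 = 9 * 3 = 27 mod 37
  k=9: 59^9 = 7 * 22 = 6 mod 37
  k=12: 59^12 = 7 * 9 = 26 mod 37
  k=18: 59^18 = 12 * 3 = 36 mod 37
  k=36: 59^36 = 33 * 9 = 1 mod 37  <- first divisor giving 1
Order = 36

36


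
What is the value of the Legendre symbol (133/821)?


p = 821 is prime, so compute (133/821) with the reciprocity algorithm (Jacobi-symbol steps: pull out 2s via (2/n), flip via reciprocity, reduce):
  reciprocity: (133/821) -> +(821/133)
  reduce: (23/133)
  reciprocity: (23/133) -> +(133/23)
  reduce: (18/23)
  pull out 2: (2/23) = +1  (since 23 mod 8 = 7)
  reciprocity: (9/23) -> +(23/9)
  reduce: (5/9)
  reciprocity: (5/9) -> +(9/5)
  reduce: (4/5)
  pull out 2: (2/5) = -1  (since 5 mod 8 = 5)
  pull out 2: (2/5) = -1  (since 5 mod 8 = 5)
  (1/5) = 1
Product of signs = 1
(133/821) = 1

1


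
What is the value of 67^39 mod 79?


p = 79 is prime and the exponent is (p-1)/2 = 39, so by Euler's criterion 67^39 = (67/79) = +1 or -1 mod 79.
Compute by square-and-multiply:
  39 = 32 + 4 + 2 + 1 (binary 100111)
  Repeated squaring mod 79: 67^1 = 67, 67^2 = 65, 67^4 = 38, 67^8 = 22, 67^16 = 10, 67^32 = 21
  67^39 = 67^32 * 67^4 * 67^2 * 67^1 = 21 * 38 * 65 * 67 mod 79
    21 * 38 = 798 = 8 mod 79
    8 * 65 = 520 = 46 mod 79
    46 * 67 = 3082 = 1 mod 79
  67^39 = 1 mod 79
Result 1: 67 is a quadratic residue mod 79.
67^39 mod 79 = 1

1


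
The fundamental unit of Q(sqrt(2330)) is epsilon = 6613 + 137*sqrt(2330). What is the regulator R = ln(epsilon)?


epsilon = 6613 + 137*sqrt(2330)
= 13226.0001
R = ln(13226.0001)
= 9.4899

9.4899


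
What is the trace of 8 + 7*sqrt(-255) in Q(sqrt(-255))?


Tr(a + b*sqrt(d)) = (a + b*sqrt(d)) + (a - b*sqrt(d)) = 2a
= 2 * (8)
= 16

16


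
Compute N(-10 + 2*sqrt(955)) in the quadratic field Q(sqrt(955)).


N(a + b*sqrt(d)) = a^2 - d*b^2
= (-10)^2 - (955)*(2)^2
= 100 - 3820
= -3720

-3720


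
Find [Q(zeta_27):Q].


The degree equals Euler's totient phi(27).
27 = 3^3
phi(27) = 18

18


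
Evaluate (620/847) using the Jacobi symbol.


Compute (620/847) via quadratic reciprocity:
  pull out 2: (2/847) = +1  (since 847 mod 8 = 7)
  pull out 2: (2/847) = +1  (since 847 mod 8 = 7)
  reciprocity: (155/847) -> -(847/155)
  reduce: (72/155)
  pull out 2: (2/155) = -1  (since 155 mod 8 = 3)
  pull out 2: (2/155) = -1  (since 155 mod 8 = 3)
  pull out 2: (2/155) = -1  (since 155 mod 8 = 3)
  reciprocity: (9/155) -> +(155/9)
  reduce: (2/9)
  pull out 2: (2/9) = +1  (since 9 mod 8 = 1)
  (1/9) = 1
Product of signs = 1

1


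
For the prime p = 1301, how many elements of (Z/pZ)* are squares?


For prime p, the number of non-zero quadratic residues is (p-1)/2.
= (1301-1)/2
= 650

650


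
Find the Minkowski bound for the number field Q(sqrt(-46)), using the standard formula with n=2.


d = -46, d mod 4 = 2, so disc(K) = 4d = -184; |disc(K)| = 184
Imaginary quadratic field, so n = 2, s = r2 = 1, r1 = 0
M = (n!/n^n) * (4/pi)^s * sqrt(|disc(K)|) = (2!/2^2) * (4/pi)^1 * sqrt(184)
= 0.5 * 1.273240 * 13.564660
= 8.6355

8.6355


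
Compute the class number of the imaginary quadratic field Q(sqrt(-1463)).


K = Q(sqrt(-1463)). d mod 4 = 1, so D = disc(K) = d = -1463
h(K) equals the number of primitive reduced positive-definite forms (a, b, c) = a*x^2 + b*x*y + c*y^2 with b^2 - 4ac = D,
where reduced means |b| <= a <= c, with b >= 0 whenever |b| = a or a = c, and primitive means gcd(a, b, c) = 1.
Reduced forces 3a^2 <= |D| = 1463, so 1 <= a <= 22; b must have the parity of D, and c = (b^2 - D)/(4a) must be an integer >= a.
Enumerate a = 1..22, b in [-a, a]:
  a=1: (1, 1, 366)  [1]
  a=2: (2, -1, 183), (2, 1, 183)  [2]
  a=3: (3, -1, 122), (3, 1, 122)  [2]
  a=4: (4, -3, 92), (4, 3, 92)  [2]
  a=5: none
  a=6: (6, -5, 62), (6, -1, 61), (6, 1, 61), (6, 5, 62)  [4]
  a=7: (7, 7, 54)  [1]
  a=8: (8, -3, 46), (8, 3, 46)  [2]
  a=9: (9, -7, 42), (9, 7, 42)  [2]
  a=10: none
  a=11: (11, 11, 36)  [1]
  a=12: (12, -11, 33), (12, -5, 31), (12, 5, 31), (12, 11, 33)  [4]
  a=13: none
  a=14: (14, -7, 27), (14, 7, 27)  [2]
  a=15: none
  a=16: (16, -3, 23), (16, 3, 23)  [2]
  a=17: (17, -13, 24), (17, 13, 24)  [2]
  a=18: (18, -11, 22), (18, -7, 21), (18, 7, 21), (18, 11, 22)  [4]
  a=19: (19, 19, 24)  [1]
  a=20..22: none
Total reduced forms: 1 + 2 + 2 + 2 + 4 + 1 + 2 + 2 + 1 + 4 + 2 + 2 + 2 + 4 + 1 = 32
h = 32

32


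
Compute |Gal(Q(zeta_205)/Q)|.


|Gal(Q(zeta_205)/Q)| = phi(205)
= 160

160


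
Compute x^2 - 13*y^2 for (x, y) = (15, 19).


x^2 - d*y^2
= 15^2 - 13*19^2
= 225 - 4693
= -4468

-4468


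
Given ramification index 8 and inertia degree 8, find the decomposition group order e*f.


|D_P| = e * f
= 8 * 8
= 64

64


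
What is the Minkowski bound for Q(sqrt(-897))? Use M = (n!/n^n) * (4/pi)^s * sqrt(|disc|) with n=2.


d = -897, d mod 4 = 3, so disc(K) = 4d = -3588; |disc(K)| = 3588
Imaginary quadratic field, so n = 2, s = r2 = 1, r1 = 0
M = (n!/n^n) * (4/pi)^s * sqrt(|disc(K)|) = (2!/2^2) * (4/pi)^1 * sqrt(3588)
= 0.5 * 1.273240 * 59.899917
= 38.1335

38.1335


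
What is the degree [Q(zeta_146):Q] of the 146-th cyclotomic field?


The degree equals Euler's totient phi(146).
146 = 2 * 73
phi(146) = 72

72


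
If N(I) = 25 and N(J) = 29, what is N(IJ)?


N(IJ) = N(I) * N(J)
= 25 * 29
= 725

725


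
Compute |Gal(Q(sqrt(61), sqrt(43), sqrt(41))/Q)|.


The 3 square roots of distinct primes are multiplicatively independent over Q,
so [K:Q] = 2^3 and Gal(K/Q) is isomorphic to (Z/2Z)^3.
|Gal| = 2^3 = 8

8


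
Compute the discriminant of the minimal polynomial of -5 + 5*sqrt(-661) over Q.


The element -5 + 5*sqrt(-661) has minimal polynomial:
x^2 + 10*x + 16550
Discriminant = (10)^2 - 4*(16550)
= 100 - 66200
= -66100

-66100


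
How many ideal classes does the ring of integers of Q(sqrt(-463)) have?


K = Q(sqrt(-463)). d mod 4 = 1, so D = disc(K) = d = -463
h(K) equals the number of primitive reduced positive-definite forms (a, b, c) = a*x^2 + b*x*y + c*y^2 with b^2 - 4ac = D,
where reduced means |b| <= a <= c, with b >= 0 whenever |b| = a or a = c, and primitive means gcd(a, b, c) = 1.
Reduced forces 3a^2 <= |D| = 463, so 1 <= a <= 12; b must have the parity of D, and c = (b^2 - D)/(4a) must be an integer >= a.
Enumerate a = 1..12, b in [-a, a]:
  a=1: (1, 1, 116)  [1]
  a=2: (2, -1, 58), (2, 1, 58)  [2]
  a=3: none
  a=4: (4, -1, 29), (4, 1, 29)  [2]
  a=5..7: none
  a=8: (8, -7, 16), (8, 7, 16)  [2]
  a=9..12: none
Total reduced forms: 1 + 2 + 2 + 2 = 7
h = 7

7


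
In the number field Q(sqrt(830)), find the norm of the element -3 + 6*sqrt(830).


N(a + b*sqrt(d)) = a^2 - d*b^2
= (-3)^2 - (830)*(6)^2
= 9 - 29880
= -29871

-29871


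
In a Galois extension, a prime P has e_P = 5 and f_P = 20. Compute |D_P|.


|D_P| = e * f
= 5 * 20
= 100

100


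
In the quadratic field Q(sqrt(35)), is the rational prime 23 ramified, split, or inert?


K = Q(sqrt(35)). Since d mod 4 = 3, disc(K) = 140.
Check p | disc: 140 mod 23 = 2.
p does not divide disc. Compute Legendre symbol (d/p):
12^((23-1)/2) mod 23 = 1
(d/p) = 1, so p splits: (p) = P*P' with e=1, f=1, g=2.
Therefore p is split.

split


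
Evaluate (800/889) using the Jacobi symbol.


Compute (800/889) via quadratic reciprocity:
  pull out 2: (2/889) = +1  (since 889 mod 8 = 1)
  pull out 2: (2/889) = +1  (since 889 mod 8 = 1)
  pull out 2: (2/889) = +1  (since 889 mod 8 = 1)
  pull out 2: (2/889) = +1  (since 889 mod 8 = 1)
  pull out 2: (2/889) = +1  (since 889 mod 8 = 1)
  reciprocity: (25/889) -> +(889/25)
  reduce: (14/25)
  pull out 2: (2/25) = +1  (since 25 mod 8 = 1)
  reciprocity: (7/25) -> +(25/7)
  reduce: (4/7)
  pull out 2: (2/7) = +1  (since 7 mod 8 = 7)
  pull out 2: (2/7) = +1  (since 7 mod 8 = 7)
  (1/7) = 1
Product of signs = 1

1


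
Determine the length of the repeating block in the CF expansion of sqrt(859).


Run the CF algorithm for sqrt(859).
a_0 = floor(sqrt(859)) = 29; set m_0=0, q_0=1.
Recurrence: m' = q*a - m,  q' = (d - m'^2)/q,  a' = floor((a_0 + m')/q').
  step 1: m=29, q=18, a=3
  step 2: m=25, q=13, a=4
  step 3: m=27, q=10, a=5
  step 4: m=23, q=33, a=1
  step 5: m=10, q=23, a=1
  step 6: m=13, q=30, a=1
  step 7: m=17, q=19, a=2
  step 8: m=21, q=22, a=2
  step 9: m=23, q=15, a=3
  step 10: m=22, q=25, a=2
  step 11: m=28, q=3, a=19
  step 12: m=29, q=6, a=9
  step 13: m=25, q=39, a=1
  step 14: m=14, q=17, a=2
  step 15: m=20, q=27, a=1
  step 16: m=7, q=30, a=1
  step 17: m=23, q=11, a=4
  step 18: m=21, q=38, a=1
  step 19: m=17, q=15, a=3
  step 20: m=28, q=5, a=11
  step 21: m=27, q=26, a=2
  step 22: m=25, q=9, a=6
  step 23: m=29, q=2, a=29
  step 24: m=29, q=9, a=6
  step 25: m=25, q=26, a=2
  step 26: m=27, q=5, a=11
  step 27: m=28, q=15, a=3
  step 28: m=17, q=38, a=1
  step 29: m=21, q=11, a=4
  step 30: m=23, q=30, a=1
  step 31: m=7, q=27, a=1
  step 32: m=20, q=17, a=2
  step 33: m=14, q=39, a=1
  step 34: m=25, q=6, a=9
  step 35: m=29, q=3, a=19
  step 36: m=28, q=25, a=2
  step 37: m=22, q=15, a=3
  step 38: m=23, q=22, a=2
  step 39: m=21, q=19, a=2
  step 40: m=17, q=30, a=1
  step 41: m=13, q=23, a=1
  step 42: m=10, q=33, a=1
  step 43: m=23, q=10, a=5
  step 44: m=27, q=13, a=4
  step 45: m=25, q=18, a=3
  step 46: m=29, q=1, a=58
a_46 = 2*a_0 = 58, so the period closes here.
sqrt(859) = [29; 3, 4, 5, 1, 1, 1, 2, 2, 3, 2, 19, 9, 1, 2, 1, 1, 4, 1, 3, 11, 2, 6, 29, 6, 2, 11, 3, 1, 4, 1, 1, 2, 1, 9, 19, 2, 3, 2, 2, 1, 1, 1, 5, 4, 3, 58]
Period length = 46

46


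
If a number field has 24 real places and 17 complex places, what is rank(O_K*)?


By Dirichlet's unit theorem:
rank = r1 + r2 - 1
= 24 + 17 - 1
= 40

40


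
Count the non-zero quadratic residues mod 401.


For prime p, the number of non-zero quadratic residues is (p-1)/2.
= (401-1)/2
= 200

200


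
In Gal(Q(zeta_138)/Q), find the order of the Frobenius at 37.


The Frobenius at p in Gal(Q(zeta_n)/Q) = (Z/nZ)* is the class of p, so its order is ord_138(37), the smallest k >= 1 with 37^k = 1 mod 138.
n = 138 = 2 * 3 * 23, phi(138) = 44; the order divides phi(n).
Divisors of 44: 1, 2, 4, 11, 22, 44
Repeated squaring mod 138: 37^1 = 37, 37^2 = 127, 37^4 = 121, 37^8 = 13, 37^16 = 31, 37^32 = 133
Test divisors in increasing order:
  k=1: 37^1 = 37 mod 138
  k=2: 37^2 = 127 mod 138
  k=4: 37^4 = 121 mod 138
  k=11: 37^11 = 13 * 127 * 37 = 91 mod 138
  k=22: 37^22 = 31 * 121 * 127 = 1 mod 138  <- first divisor giving 1
Order = 22

22


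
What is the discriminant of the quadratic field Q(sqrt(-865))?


For K = Q(sqrt(d)) with d squarefree: disc(K) = d if d = 1 mod 4, and disc(K) = 4d if d = 2 or 3 mod 4.
Here d = -865, and d mod 4 = 3.
d = 3 mod 4, not 1 (O_K = Z[sqrt(d)]), so disc(K) = 4d = 4 * (-865) = -3460

-3460


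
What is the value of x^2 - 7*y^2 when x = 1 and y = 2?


x^2 - d*y^2
= 1^2 - 7*2^2
= 1 - 28
= -27

-27


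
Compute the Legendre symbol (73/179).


p = 179 is prime, so compute (73/179) with the reciprocity algorithm (Jacobi-symbol steps: pull out 2s via (2/n), flip via reciprocity, reduce):
  reciprocity: (73/179) -> +(179/73)
  reduce: (33/73)
  reciprocity: (33/73) -> +(73/33)
  reduce: (7/33)
  reciprocity: (7/33) -> +(33/7)
  reduce: (5/7)
  reciprocity: (5/7) -> +(7/5)
  reduce: (2/5)
  pull out 2: (2/5) = -1  (since 5 mod 8 = 5)
  (1/5) = 1
Product of signs = -1
(73/179) = -1

-1


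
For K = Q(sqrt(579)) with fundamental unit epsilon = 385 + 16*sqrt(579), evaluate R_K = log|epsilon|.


epsilon = 385 + 16*sqrt(579)
= 769.9987
R = ln(769.9987)
= 6.6464

6.6464


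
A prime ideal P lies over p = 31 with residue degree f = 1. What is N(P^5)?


N(P^a) = p^(a*f)
= 31^(5*1)
= 31^5
= 28629151

28629151


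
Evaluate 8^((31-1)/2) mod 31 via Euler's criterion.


p = 31 is prime and the exponent is (p-1)/2 = 15, so by Euler's criterion 8^15 = (8/31) = +1 or -1 mod 31.
Compute by square-and-multiply:
  15 = 8 + 4 + 2 + 1 (binary 1111)
  Repeated squaring mod 31: 8^1 = 8, 8^2 = 2, 8^4 = 4, 8^8 = 16
  8^15 = 8^8 * 8^4 * 8^2 * 8^1 = 16 * 4 * 2 * 8 mod 31
    16 * 4 = 64 = 2 mod 31
    2 * 2 = 4 = 4 mod 31
    4 * 8 = 32 = 1 mod 31
  8^15 = 1 mod 31
Result 1: 8 is a quadratic residue mod 31.
8^15 mod 31 = 1

1


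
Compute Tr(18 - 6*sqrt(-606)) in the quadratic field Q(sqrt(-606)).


Tr(a + b*sqrt(d)) = (a + b*sqrt(d)) + (a - b*sqrt(d)) = 2a
= 2 * (18)
= 36

36


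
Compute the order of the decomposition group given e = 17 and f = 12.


|D_P| = e * f
= 17 * 12
= 204

204


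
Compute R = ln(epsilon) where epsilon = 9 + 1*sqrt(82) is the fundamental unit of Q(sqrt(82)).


epsilon = 9 + 1*sqrt(82)
= 18.0554
R = ln(18.0554)
= 2.8934

2.8934


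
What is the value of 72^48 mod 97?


p = 97 is prime and the exponent is (p-1)/2 = 48, so by Euler's criterion 72^48 = (72/97) = +1 or -1 mod 97.
Compute by square-and-multiply:
  48 = 32 + 16 (binary 110000)
  Repeated squaring mod 97: 72^1 = 72, 72^2 = 43, 72^4 = 6, 72^8 = 36, 72^16 = 35, 72^32 = 61
  72^48 = 72^32 * 72^16 = 61 * 35 mod 97
    61 * 35 = 2135 = 1 mod 97
  72^48 = 1 mod 97
Result 1: 72 is a quadratic residue mod 97.
72^48 mod 97 = 1

1


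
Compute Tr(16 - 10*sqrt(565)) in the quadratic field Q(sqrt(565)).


Tr(a + b*sqrt(d)) = (a + b*sqrt(d)) + (a - b*sqrt(d)) = 2a
= 2 * (16)
= 32

32


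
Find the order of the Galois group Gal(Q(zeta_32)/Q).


|Gal(Q(zeta_32)/Q)| = phi(32)
= 16

16


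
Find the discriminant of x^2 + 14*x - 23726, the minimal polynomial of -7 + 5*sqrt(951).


The element -7 + 5*sqrt(951) has minimal polynomial:
x^2 + 14*x - 23726
Discriminant = (14)^2 - 4*(-23726)
= 196 + 94904
= 95100

95100


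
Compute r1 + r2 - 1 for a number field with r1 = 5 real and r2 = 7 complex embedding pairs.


By Dirichlet's unit theorem:
rank = r1 + r2 - 1
= 5 + 7 - 1
= 11

11


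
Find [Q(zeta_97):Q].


The degree equals Euler's totient phi(97).
97 = 97
phi(97) = 96

96


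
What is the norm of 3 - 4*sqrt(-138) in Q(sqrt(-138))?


N(a + b*sqrt(d)) = a^2 - d*b^2
= (3)^2 - (-138)*(-4)^2
= 9 + 2208
= 2217

2217


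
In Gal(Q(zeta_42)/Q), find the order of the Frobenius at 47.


The Frobenius at p in Gal(Q(zeta_n)/Q) = (Z/nZ)* is the class of p, so its order is ord_42(47), the smallest k >= 1 with 47^k = 1 mod 42.
n = 42 = 2 * 3 * 7, phi(42) = 12; the order divides phi(n).
Divisors of 12: 1, 2, 3, 4, 6, 12
Repeated squaring mod 42: 47^1 = 5, 47^2 = 25, 47^4 = 37, 47^8 = 25
Test divisors in increasing order:
  k=1: 47^1 = 5 mod 42
  k=2: 47^2 = 25 mod 42
  k=3: 47^3 = 25 * 5 = 41 mod 42
  k=4: 47^4 = 37 mod 42
  k=6: 47^6 = 37 * 25 = 1 mod 42  <- first divisor giving 1
Order = 6

6


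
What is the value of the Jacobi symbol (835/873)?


Compute (835/873) via quadratic reciprocity:
  reciprocity: (835/873) -> +(873/835)
  reduce: (38/835)
  pull out 2: (2/835) = -1  (since 835 mod 8 = 3)
  reciprocity: (19/835) -> -(835/19)
  reduce: (18/19)
  pull out 2: (2/19) = -1  (since 19 mod 8 = 3)
  reciprocity: (9/19) -> +(19/9)
  reduce: (1/9)
  (1/9) = 1
Product of signs = -1

-1


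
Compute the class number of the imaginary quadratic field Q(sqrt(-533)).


K = Q(sqrt(-533)). d mod 4 = 3, so D = disc(K) = 4d = -2132
h(K) equals the number of primitive reduced positive-definite forms (a, b, c) = a*x^2 + b*x*y + c*y^2 with b^2 - 4ac = D,
where reduced means |b| <= a <= c, with b >= 0 whenever |b| = a or a = c, and primitive means gcd(a, b, c) = 1.
Reduced forces 3a^2 <= |D| = 2132, so 1 <= a <= 26; b must have the parity of D, and c = (b^2 - D)/(4a) must be an integer >= a.
Enumerate a = 1..26, b in [-a, a]:
  a=1: (1, 0, 533)  [1]
  a=2: (2, 2, 267)  [1]
  a=3: (3, -2, 178), (3, 2, 178)  [2]
  a=4..5: none
  a=6: (6, -2, 89), (6, 2, 89)  [2]
  a=7..8: none
  a=9: (9, -8, 61), (9, 8, 61)  [2]
  a=10..12: none
  a=13: (13, 0, 41)  [1]
  a=14..17: none
  a=18: (18, -10, 31), (18, 10, 31)  [2]
  a=19..25: none
  a=26: (26, 26, 27)  [1]
Total reduced forms: 1 + 1 + 2 + 2 + 2 + 1 + 2 + 1 = 12
h = 12

12


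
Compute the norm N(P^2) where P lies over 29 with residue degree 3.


N(P^a) = p^(a*f)
= 29^(2*3)
= 29^6
= 594823321

594823321


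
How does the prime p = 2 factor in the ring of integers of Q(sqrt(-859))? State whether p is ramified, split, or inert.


K = Q(sqrt(-859)). Since d mod 4 = 1, disc(K) = -859.
Check p | disc: -859 mod 2 = 1.
p=2 does not divide disc (d is 1 mod 4). 2 splits iff d = 1 mod 8.
d mod 8 = 5, so (d/2) = -1.
(d/p) = -1, so p is inert: (p) stays prime with e=1, f=2, g=1.
Therefore p is inert.

inert


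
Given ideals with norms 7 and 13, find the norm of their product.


N(IJ) = N(I) * N(J)
= 7 * 13
= 91

91


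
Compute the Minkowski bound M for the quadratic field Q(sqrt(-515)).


d = -515, d mod 4 = 1, so disc(K) = d = -515; |disc(K)| = 515
Imaginary quadratic field, so n = 2, s = r2 = 1, r1 = 0
M = (n!/n^n) * (4/pi)^s * sqrt(|disc(K)|) = (2!/2^2) * (4/pi)^1 * sqrt(515)
= 0.5 * 1.273240 * 22.693611
= 14.4472

14.4472


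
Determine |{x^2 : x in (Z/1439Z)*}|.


For prime p, the number of non-zero quadratic residues is (p-1)/2.
= (1439-1)/2
= 719

719


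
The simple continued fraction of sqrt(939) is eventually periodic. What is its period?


Run the CF algorithm for sqrt(939).
a_0 = floor(sqrt(939)) = 30; set m_0=0, q_0=1.
Recurrence: m' = q*a - m,  q' = (d - m'^2)/q,  a' = floor((a_0 + m')/q').
  step 1: m=30, q=39, a=1
  step 2: m=9, q=22, a=1
  step 3: m=13, q=35, a=1
  step 4: m=22, q=13, a=4
  step 5: m=30, q=3, a=20
  step 6: m=30, q=13, a=4
  step 7: m=22, q=35, a=1
  step 8: m=13, q=22, a=1
  step 9: m=9, q=39, a=1
  step 10: m=30, q=1, a=60
a_10 = 2*a_0 = 60, so the period closes here.
sqrt(939) = [30; 1, 1, 1, 4, 20, 4, 1, 1, 1, 60]
Period length = 10

10


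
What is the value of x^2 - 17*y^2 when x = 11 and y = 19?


x^2 - d*y^2
= 11^2 - 17*19^2
= 121 - 6137
= -6016

-6016


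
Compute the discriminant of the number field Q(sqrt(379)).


For K = Q(sqrt(d)) with d squarefree: disc(K) = d if d = 1 mod 4, and disc(K) = 4d if d = 2 or 3 mod 4.
Here d = 379, and d mod 4 = 3.
d = 3 mod 4, not 1 (O_K = Z[sqrt(d)]), so disc(K) = 4d = 4 * (379) = 1516

1516


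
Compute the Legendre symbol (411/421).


p = 421 is prime, so compute (411/421) with the reciprocity algorithm (Jacobi-symbol steps: pull out 2s via (2/n), flip via reciprocity, reduce):
  reciprocity: (411/421) -> +(421/411)
  reduce: (10/411)
  pull out 2: (2/411) = -1  (since 411 mod 8 = 3)
  reciprocity: (5/411) -> +(411/5)
  reduce: (1/5)
  (1/5) = 1
Product of signs = -1
(411/421) = -1

-1


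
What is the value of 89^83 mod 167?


p = 167 is prime and the exponent is (p-1)/2 = 83, so by Euler's criterion 89^83 = (89/167) = +1 or -1 mod 167.
Compute by square-and-multiply:
  83 = 64 + 16 + 2 + 1 (binary 1010011)
  Repeated squaring mod 167: 89^1 = 89, 89^2 = 72, 89^4 = 7, 89^8 = 49, 89^16 = 63, 89^32 = 128, 89^64 = 18
  89^83 = 89^64 * 89^16 * 89^2 * 89^1 = 18 * 63 * 72 * 89 mod 167
    18 * 63 = 1134 = 132 mod 167
    132 * 72 = 9504 = 152 mod 167
    152 * 89 = 13528 = 1 mod 167
  89^83 = 1 mod 167
Result 1: 89 is a quadratic residue mod 167.
89^83 mod 167 = 1

1


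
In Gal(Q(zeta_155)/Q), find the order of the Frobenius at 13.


The Frobenius at p in Gal(Q(zeta_n)/Q) = (Z/nZ)* is the class of p, so its order is ord_155(13), the smallest k >= 1 with 13^k = 1 mod 155.
n = 155 = 5 * 31, phi(155) = 120; the order divides phi(n).
Divisors of 120: 1, 2, 3, 4, 5, 6, 8, 10, 12, 15, 20, 24, 30, 40, 60, 120
Repeated squaring mod 155: 13^1 = 13, 13^2 = 14, 13^4 = 41, 13^8 = 131, 13^16 = 111, 13^32 = 76, 13^64 = 41
Test divisors in increasing order:
  k=1: 13^1 = 13 mod 155
  k=2: 13^2 = 14 mod 155
  k=3: 13^3 = 14 * 13 = 27 mod 155
  k=4: 13^4 = 41 mod 155
  k=5: 13^5 = 41 * 13 = 68 mod 155
  k=6: 13^6 = 41 * 14 = 109 mod 155
  k=8: 13^8 = 131 mod 155
  k=10: 13^10 = 131 * 14 = 129 mod 155
  k=12: 13^12 = 131 * 41 = 101 mod 155
  k=15: 13^15 = 131 * 41 * 14 * 13 = 92 mod 155
  k=20: 13^20 = 111 * 41 = 56 mod 155
  k=24: 13^24 = 111 * 131 = 126 mod 155
  k=30: 13^30 = 111 * 131 * 41 * 14 = 94 mod 155
  k=40: 13^40 = 76 * 131 = 36 mod 155
  k=60: 13^60 = 76 * 111 * 131 * 41 = 1 mod 155  <- first divisor giving 1
Order = 60

60


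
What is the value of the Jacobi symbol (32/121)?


Compute (32/121) via quadratic reciprocity:
  pull out 2: (2/121) = +1  (since 121 mod 8 = 1)
  pull out 2: (2/121) = +1  (since 121 mod 8 = 1)
  pull out 2: (2/121) = +1  (since 121 mod 8 = 1)
  pull out 2: (2/121) = +1  (since 121 mod 8 = 1)
  pull out 2: (2/121) = +1  (since 121 mod 8 = 1)
  (1/121) = 1
Product of signs = 1

1


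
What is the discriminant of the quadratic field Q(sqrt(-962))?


For K = Q(sqrt(d)) with d squarefree: disc(K) = d if d = 1 mod 4, and disc(K) = 4d if d = 2 or 3 mod 4.
Here d = -962, and d mod 4 = 2.
d = 2 mod 4, not 1 (O_K = Z[sqrt(d)]), so disc(K) = 4d = 4 * (-962) = -3848

-3848


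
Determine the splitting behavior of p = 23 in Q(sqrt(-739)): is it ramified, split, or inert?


K = Q(sqrt(-739)). Since d mod 4 = 1, disc(K) = -739.
Check p | disc: -739 mod 23 = 20.
p does not divide disc. Compute Legendre symbol (d/p):
20^((23-1)/2) mod 23 = -1
(d/p) = -1, so p is inert: (p) stays prime with e=1, f=2, g=1.
Therefore p is inert.

inert


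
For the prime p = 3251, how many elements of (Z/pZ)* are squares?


For prime p, the number of non-zero quadratic residues is (p-1)/2.
= (3251-1)/2
= 1625

1625


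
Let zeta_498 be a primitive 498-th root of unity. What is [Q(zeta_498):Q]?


The degree equals Euler's totient phi(498).
498 = 2 * 3 * 83
phi(498) = 164

164


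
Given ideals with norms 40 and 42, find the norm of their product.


N(IJ) = N(I) * N(J)
= 40 * 42
= 1680

1680


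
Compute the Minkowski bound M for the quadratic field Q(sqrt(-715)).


d = -715, d mod 4 = 1, so disc(K) = d = -715; |disc(K)| = 715
Imaginary quadratic field, so n = 2, s = r2 = 1, r1 = 0
M = (n!/n^n) * (4/pi)^s * sqrt(|disc(K)|) = (2!/2^2) * (4/pi)^1 * sqrt(715)
= 0.5 * 1.273240 * 26.739484
= 17.0229

17.0229


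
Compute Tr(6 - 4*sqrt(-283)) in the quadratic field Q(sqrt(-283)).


Tr(a + b*sqrt(d)) = (a + b*sqrt(d)) + (a - b*sqrt(d)) = 2a
= 2 * (6)
= 12

12


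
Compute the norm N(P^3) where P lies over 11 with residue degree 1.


N(P^a) = p^(a*f)
= 11^(3*1)
= 11^3
= 1331

1331


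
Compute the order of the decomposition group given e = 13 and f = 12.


|D_P| = e * f
= 13 * 12
= 156

156


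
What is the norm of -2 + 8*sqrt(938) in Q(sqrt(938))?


N(a + b*sqrt(d)) = a^2 - d*b^2
= (-2)^2 - (938)*(8)^2
= 4 - 60032
= -60028

-60028


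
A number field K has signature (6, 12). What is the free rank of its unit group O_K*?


By Dirichlet's unit theorem:
rank = r1 + r2 - 1
= 6 + 12 - 1
= 17

17


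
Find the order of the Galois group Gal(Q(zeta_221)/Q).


|Gal(Q(zeta_221)/Q)| = phi(221)
= 192

192


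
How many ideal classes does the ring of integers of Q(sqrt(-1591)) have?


K = Q(sqrt(-1591)). d mod 4 = 1, so D = disc(K) = d = -1591
h(K) equals the number of primitive reduced positive-definite forms (a, b, c) = a*x^2 + b*x*y + c*y^2 with b^2 - 4ac = D,
where reduced means |b| <= a <= c, with b >= 0 whenever |b| = a or a = c, and primitive means gcd(a, b, c) = 1.
Reduced forces 3a^2 <= |D| = 1591, so 1 <= a <= 23; b must have the parity of D, and c = (b^2 - D)/(4a) must be an integer >= a.
Enumerate a = 1..23, b in [-a, a]:
  a=1: (1, 1, 398)  [1]
  a=2: (2, -1, 199), (2, 1, 199)  [2]
  a=3: none
  a=4: (4, -3, 100), (4, 3, 100)  [2]
  a=5: (5, -3, 80), (5, 3, 80)  [2]
  a=6..7: none
  a=8: (8, -3, 50), (8, 3, 50)  [2]
  a=9: none
  a=10: (10, -7, 41), (10, -3, 40), (10, 3, 40), (10, 7, 41)  [4]
  a=11: (11, -9, 38), (11, 9, 38)  [2]
  a=12..15: none
  a=16: (16, -3, 25), (16, 3, 25)  [2]
  a=17..18: none
  a=19: (19, -9, 22), (19, 9, 22)  [2]
  a=20: (20, -13, 22), (20, 3, 20), (20, 13, 22)  [3]
  a=21..23: none
Total reduced forms: 1 + 2 + 2 + 2 + 2 + 4 + 2 + 2 + 2 + 3 = 22
h = 22

22


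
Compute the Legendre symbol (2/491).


p = 491 is prime, so compute (2/491) with the reciprocity algorithm (Jacobi-symbol steps: pull out 2s via (2/n), flip via reciprocity, reduce):
  pull out 2: (2/491) = -1  (since 491 mod 8 = 3)
  (1/491) = 1
Product of signs = -1
(2/491) = -1

-1


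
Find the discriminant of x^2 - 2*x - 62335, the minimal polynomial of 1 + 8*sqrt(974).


The element 1 + 8*sqrt(974) has minimal polynomial:
x^2 - 2*x - 62335
Discriminant = (-2)^2 - 4*(-62335)
= 4 + 249340
= 249344

249344


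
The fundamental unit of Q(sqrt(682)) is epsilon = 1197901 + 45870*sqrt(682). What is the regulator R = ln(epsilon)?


epsilon = 1197901 + 45870*sqrt(682)
= 2.3958e+06
R = ln(2.3958e+06)
= 14.6892

14.6892


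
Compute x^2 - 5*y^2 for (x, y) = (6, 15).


x^2 - d*y^2
= 6^2 - 5*15^2
= 36 - 1125
= -1089

-1089


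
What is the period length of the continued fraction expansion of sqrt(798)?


Run the CF algorithm for sqrt(798).
a_0 = floor(sqrt(798)) = 28; set m_0=0, q_0=1.
Recurrence: m' = q*a - m,  q' = (d - m'^2)/q,  a' = floor((a_0 + m')/q').
  step 1: m=28, q=14, a=4
  step 2: m=28, q=1, a=56
a_2 = 2*a_0 = 56, so the period closes here.
sqrt(798) = [28; 4, 56]
Period length = 2

2


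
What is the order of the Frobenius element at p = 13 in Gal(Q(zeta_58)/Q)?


The Frobenius at p in Gal(Q(zeta_n)/Q) = (Z/nZ)* is the class of p, so its order is ord_58(13), the smallest k >= 1 with 13^k = 1 mod 58.
n = 58 = 2 * 29, phi(58) = 28; the order divides phi(n).
Divisors of 28: 1, 2, 4, 7, 14, 28
Repeated squaring mod 58: 13^1 = 13, 13^2 = 53, 13^4 = 25, 13^8 = 45, 13^16 = 53
Test divisors in increasing order:
  k=1: 13^1 = 13 mod 58
  k=2: 13^2 = 53 mod 58
  k=4: 13^4 = 25 mod 58
  k=7: 13^7 = 25 * 53 * 13 = 57 mod 58
  k=14: 13^14 = 45 * 25 * 53 = 1 mod 58  <- first divisor giving 1
Order = 14

14


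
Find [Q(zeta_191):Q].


The degree equals Euler's totient phi(191).
191 = 191
phi(191) = 190

190


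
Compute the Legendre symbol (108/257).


p = 257 is prime, so compute (108/257) with the reciprocity algorithm (Jacobi-symbol steps: pull out 2s via (2/n), flip via reciprocity, reduce):
  pull out 2: (2/257) = +1  (since 257 mod 8 = 1)
  pull out 2: (2/257) = +1  (since 257 mod 8 = 1)
  reciprocity: (27/257) -> +(257/27)
  reduce: (14/27)
  pull out 2: (2/27) = -1  (since 27 mod 8 = 3)
  reciprocity: (7/27) -> -(27/7)
  reduce: (6/7)
  pull out 2: (2/7) = +1  (since 7 mod 8 = 7)
  reciprocity: (3/7) -> -(7/3)
  reduce: (1/3)
  (1/3) = 1
Product of signs = -1
(108/257) = -1

-1


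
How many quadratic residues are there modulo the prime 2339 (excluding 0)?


For prime p, the number of non-zero quadratic residues is (p-1)/2.
= (2339-1)/2
= 1169

1169


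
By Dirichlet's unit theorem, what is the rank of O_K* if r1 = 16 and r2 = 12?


By Dirichlet's unit theorem:
rank = r1 + r2 - 1
= 16 + 12 - 1
= 27

27


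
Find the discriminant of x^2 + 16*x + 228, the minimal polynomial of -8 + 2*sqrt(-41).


The element -8 + 2*sqrt(-41) has minimal polynomial:
x^2 + 16*x + 228
Discriminant = (16)^2 - 4*(228)
= 256 - 912
= -656

-656


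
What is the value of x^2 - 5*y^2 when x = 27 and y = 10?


x^2 - d*y^2
= 27^2 - 5*10^2
= 729 - 500
= 229

229


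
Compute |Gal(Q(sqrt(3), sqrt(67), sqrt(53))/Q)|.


The 3 square roots of distinct primes are multiplicatively independent over Q,
so [K:Q] = 2^3 and Gal(K/Q) is isomorphic to (Z/2Z)^3.
|Gal| = 2^3 = 8

8


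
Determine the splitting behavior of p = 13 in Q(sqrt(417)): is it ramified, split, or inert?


K = Q(sqrt(417)). Since d mod 4 = 1, disc(K) = 417.
Check p | disc: 417 mod 13 = 1.
p does not divide disc. Compute Legendre symbol (d/p):
1^((13-1)/2) mod 13 = 1
(d/p) = 1, so p splits: (p) = P*P' with e=1, f=1, g=2.
Therefore p is split.

split


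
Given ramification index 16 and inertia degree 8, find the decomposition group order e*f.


|D_P| = e * f
= 16 * 8
= 128

128


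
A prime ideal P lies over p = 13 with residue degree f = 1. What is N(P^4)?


N(P^a) = p^(a*f)
= 13^(4*1)
= 13^4
= 28561

28561


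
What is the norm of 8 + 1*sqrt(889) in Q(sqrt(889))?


N(a + b*sqrt(d)) = a^2 - d*b^2
= (8)^2 - (889)*(1)^2
= 64 - 889
= -825

-825


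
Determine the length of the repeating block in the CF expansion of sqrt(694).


Run the CF algorithm for sqrt(694).
a_0 = floor(sqrt(694)) = 26; set m_0=0, q_0=1.
Recurrence: m' = q*a - m,  q' = (d - m'^2)/q,  a' = floor((a_0 + m')/q').
  step 1: m=26, q=18, a=2
  step 2: m=10, q=33, a=1
  step 3: m=23, q=5, a=9
  step 4: m=22, q=42, a=1
  step 5: m=20, q=7, a=6
  step 6: m=22, q=30, a=1
  step 7: m=8, q=21, a=1
  step 8: m=13, q=25, a=1
  step 9: m=12, q=22, a=1
  step 10: m=10, q=27, a=1
  step 11: m=17, q=15, a=2
  step 12: m=13, q=35, a=1
  step 13: m=22, q=6, a=8
  step 14: m=26, q=3, a=17
  step 15: m=25, q=23, a=2
  step 16: m=21, q=11, a=4
  step 17: m=23, q=15, a=3
  step 18: m=22, q=14, a=3
  step 19: m=20, q=21, a=2
  step 20: m=22, q=10, a=4
  step 21: m=18, q=37, a=1
  step 22: m=19, q=9, a=5
  step 23: m=26, q=2, a=26
  step 24: m=26, q=9, a=5
  step 25: m=19, q=37, a=1
  step 26: m=18, q=10, a=4
  step 27: m=22, q=21, a=2
  step 28: m=20, q=14, a=3
  step 29: m=22, q=15, a=3
  step 30: m=23, q=11, a=4
  step 31: m=21, q=23, a=2
  step 32: m=25, q=3, a=17
  step 33: m=26, q=6, a=8
  step 34: m=22, q=35, a=1
  step 35: m=13, q=15, a=2
  step 36: m=17, q=27, a=1
  step 37: m=10, q=22, a=1
  step 38: m=12, q=25, a=1
  step 39: m=13, q=21, a=1
  step 40: m=8, q=30, a=1
  step 41: m=22, q=7, a=6
  step 42: m=20, q=42, a=1
  step 43: m=22, q=5, a=9
  step 44: m=23, q=33, a=1
  step 45: m=10, q=18, a=2
  step 46: m=26, q=1, a=52
a_46 = 2*a_0 = 52, so the period closes here.
sqrt(694) = [26; 2, 1, 9, 1, 6, 1, 1, 1, 1, 1, 2, 1, 8, 17, 2, 4, 3, 3, 2, 4, 1, 5, 26, 5, 1, 4, 2, 3, 3, 4, 2, 17, 8, 1, 2, 1, 1, 1, 1, 1, 6, 1, 9, 1, 2, 52]
Period length = 46

46


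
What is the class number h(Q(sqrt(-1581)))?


K = Q(sqrt(-1581)). d mod 4 = 3, so D = disc(K) = 4d = -6324
h(K) equals the number of primitive reduced positive-definite forms (a, b, c) = a*x^2 + b*x*y + c*y^2 with b^2 - 4ac = D,
where reduced means |b| <= a <= c, with b >= 0 whenever |b| = a or a = c, and primitive means gcd(a, b, c) = 1.
Reduced forces 3a^2 <= |D| = 6324, so 1 <= a <= 45; b must have the parity of D, and c = (b^2 - D)/(4a) must be an integer >= a.
Enumerate a = 1..45, b in [-a, a]:
  a=1: (1, 0, 1581)  [1]
  a=2: (2, 2, 791)  [1]
  a=3: (3, 0, 527)  [1]
  a=4: none
  a=5: (5, -4, 317), (5, 4, 317)  [2]
  a=6: (6, 6, 265)  [1]
  a=7: (7, -2, 226), (7, 2, 226)  [2]
  a=8..9: none
  a=10: (10, -6, 159), (10, 6, 159)  [2]
  a=11: (11, -10, 146), (11, 10, 146)  [2]
  a=12..13: none
  a=14: (14, -2, 113), (14, 2, 113)  [2]
  a=15: (15, -6, 106), (15, 6, 106)  [2]
  a=16: none
  a=17: (17, 0, 93)  [1]
  a=18..20: none
  a=21: (21, -12, 77), (21, 12, 77)  [2]
  a=22: (22, -10, 73), (22, 10, 73)  [2]
  a=23: (23, -22, 74), (23, 22, 74)  [2]
  a=24: none
  a=25: (25, -24, 69), (25, 24, 69)  [2]
  a=26..29: none
  a=30: (30, -6, 53), (30, 6, 53)  [2]
  a=31: (31, 0, 51)  [1]
  a=32: none
  a=33: (33, -12, 49), (33, 12, 49)  [2]
  a=34: (34, 34, 55)  [1]
  a=35: (35, -26, 50), (35, -16, 47), (35, 16, 47), (35, 26, 50)  [4]
  a=36: none
  a=37: (37, -22, 46), (37, 22, 46)  [2]
  a=38..40: none
  a=41: (41, 20, 41)  [1]
  a=42: (42, -30, 43), (42, 30, 43)  [2]
  a=43..45: none
Total reduced forms: 1 + 1 + 1 + 2 + 1 + 2 + 2 + 2 + 2 + 2 + 1 + 2 + 2 + 2 + 2 + 2 + 1 + 2 + 1 + 4 + 2 + 1 + 2 = 40
h = 40

40
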